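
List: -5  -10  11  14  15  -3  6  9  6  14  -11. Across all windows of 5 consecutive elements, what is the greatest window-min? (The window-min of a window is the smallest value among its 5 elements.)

-3

Each size-5 window and its min:
-5 -10 11 14 15 → min -10
-10 11 14 15 -3 → min -10
11 14 15 -3 6 → min -3
14 15 -3 6 9 → min -3
15 -3 6 9 6 → min -3
-3 6 9 6 14 → min -3
6 9 6 14 -11 → min -11
Greatest of these is -3.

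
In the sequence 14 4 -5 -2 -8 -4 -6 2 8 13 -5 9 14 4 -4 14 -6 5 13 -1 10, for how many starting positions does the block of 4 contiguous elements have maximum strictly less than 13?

5

14 4 -5 -2 → max 14
4 -5 -2 -8 → max 4  < 13 ✓
-5 -2 -8 -4 → max -2  < 13 ✓
-2 -8 -4 -6 → max -2  < 13 ✓
-8 -4 -6 2 → max 2  < 13 ✓
-4 -6 2 8 → max 8  < 13 ✓
-6 2 8 13 → max 13
2 8 13 -5 → max 13
8 13 -5 9 → max 13
13 -5 9 14 → max 14
-5 9 14 4 → max 14
9 14 4 -4 → max 14
14 4 -4 14 → max 14
4 -4 14 -6 → max 14
-4 14 -6 5 → max 14
14 -6 5 13 → max 14
-6 5 13 -1 → max 13
5 13 -1 10 → max 13
5 windows satisfy the condition.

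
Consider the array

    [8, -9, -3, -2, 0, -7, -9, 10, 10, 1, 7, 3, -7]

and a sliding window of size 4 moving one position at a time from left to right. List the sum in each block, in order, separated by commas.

-6, -14, -12, -18, -6, 4, 12, 28, 21, 4

8 -9 -3 -2 → sum -6
-9 -3 -2 0 → sum -14
-3 -2 0 -7 → sum -12
-2 0 -7 -9 → sum -18
0 -7 -9 10 → sum -6
-7 -9 10 10 → sum 4
-9 10 10 1 → sum 12
10 10 1 7 → sum 28
10 1 7 3 → sum 21
1 7 3 -7 → sum 4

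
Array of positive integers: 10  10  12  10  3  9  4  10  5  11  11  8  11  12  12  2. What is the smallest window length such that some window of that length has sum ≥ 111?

13

add 10: running sum 10 < 111
add 10: running sum 20 < 111
add 12: running sum 32 < 111
add 10: running sum 42 < 111
add 3: running sum 45 < 111
add 9: running sum 54 < 111
add 4: running sum 58 < 111
add 10: running sum 68 < 111
add 5: running sum 73 < 111
add 11: running sum 84 < 111
add 11: running sum 95 < 111
add 8: running sum 103 < 111
add 11: shortest ending here [10, 10, 12, 10, 3, 9, 4, 10, 5, 11, 11, 8, 11] sum 114, len 13
add 12: shortest ending here [10, 12, 10, 3, 9, 4, 10, 5, 11, 11, 8, 11, 12] sum 116, len 13
add 12: shortest ending here [12, 10, 3, 9, 4, 10, 5, 11, 11, 8, 11, 12, 12] sum 118, len 13
add 2: shortest ending here [12, 10, 3, 9, 4, 10, 5, 11, 11, 8, 11, 12, 12, 2] sum 120, len 14
Shortest qualifying length: 13.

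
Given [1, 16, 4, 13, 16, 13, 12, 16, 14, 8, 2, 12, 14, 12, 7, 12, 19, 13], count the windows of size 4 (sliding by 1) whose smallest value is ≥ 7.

8

1 16 4 13 → min 1
16 4 13 16 → min 4
4 13 16 13 → min 4
13 16 13 12 → min 12  ≥ 7 ✓
16 13 12 16 → min 12  ≥ 7 ✓
13 12 16 14 → min 12  ≥ 7 ✓
12 16 14 8 → min 8  ≥ 7 ✓
16 14 8 2 → min 2
14 8 2 12 → min 2
8 2 12 14 → min 2
2 12 14 12 → min 2
12 14 12 7 → min 7  ≥ 7 ✓
14 12 7 12 → min 7  ≥ 7 ✓
12 7 12 19 → min 7  ≥ 7 ✓
7 12 19 13 → min 7  ≥ 7 ✓
8 windows satisfy the condition.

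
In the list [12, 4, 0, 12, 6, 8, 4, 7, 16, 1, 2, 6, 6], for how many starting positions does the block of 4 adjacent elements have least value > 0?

7

[12, 4, 0, 12] → min 0
[4, 0, 12, 6] → min 0
[0, 12, 6, 8] → min 0
[12, 6, 8, 4] → min 4  > 0 ✓
[6, 8, 4, 7] → min 4  > 0 ✓
[8, 4, 7, 16] → min 4  > 0 ✓
[4, 7, 16, 1] → min 1  > 0 ✓
[7, 16, 1, 2] → min 1  > 0 ✓
[16, 1, 2, 6] → min 1  > 0 ✓
[1, 2, 6, 6] → min 1  > 0 ✓
7 windows satisfy the condition.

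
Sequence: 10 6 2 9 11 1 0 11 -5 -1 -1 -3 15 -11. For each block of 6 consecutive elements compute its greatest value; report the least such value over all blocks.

[10, 6, 2, 9, 11, 1] → max 11
[6, 2, 9, 11, 1, 0] → max 11
[2, 9, 11, 1, 0, 11] → max 11
[9, 11, 1, 0, 11, -5] → max 11
[11, 1, 0, 11, -5, -1] → max 11
[1, 0, 11, -5, -1, -1] → max 11
[0, 11, -5, -1, -1, -3] → max 11
[11, -5, -1, -1, -3, 15] → max 15
[-5, -1, -1, -3, 15, -11] → max 15
Least of these is 11.

11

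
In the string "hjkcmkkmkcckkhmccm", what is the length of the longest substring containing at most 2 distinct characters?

[h] 1 distinct, len 1
[h, j] 2 distinct, len 2
[j, k] 2 distinct, len 2
[k, c] 2 distinct, len 2
[c, m] 2 distinct, len 2
[m, k] 2 distinct, len 2
[m, k, k] 2 distinct, len 3
[m, k, k, m] 2 distinct, len 4
[m, k, k, m, k] 2 distinct, len 5
[k, c] 2 distinct, len 2
[k, c, c] 2 distinct, len 3
[k, c, c, k] 2 distinct, len 4
[k, c, c, k, k] 2 distinct, len 5
[k, k, h] 2 distinct, len 3
[h, m] 2 distinct, len 2
[m, c] 2 distinct, len 2
[m, c, c] 2 distinct, len 3
[m, c, c, m] 2 distinct, len 4
Longest length with ≤2 distinct: 5.

5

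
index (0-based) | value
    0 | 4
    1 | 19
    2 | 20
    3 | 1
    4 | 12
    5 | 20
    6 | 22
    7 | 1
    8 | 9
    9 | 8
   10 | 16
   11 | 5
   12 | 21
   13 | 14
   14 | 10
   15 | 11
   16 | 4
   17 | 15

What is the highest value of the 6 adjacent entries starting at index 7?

21

Elements at indices 7..12: 1, 9, 8, 16, 5, 21
max(1, 9, 8, 16, 5, 21) = 21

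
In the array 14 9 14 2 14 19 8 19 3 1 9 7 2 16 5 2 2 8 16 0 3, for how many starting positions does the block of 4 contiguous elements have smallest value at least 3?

(14, 9, 14, 2) → min 2
(9, 14, 2, 14) → min 2
(14, 2, 14, 19) → min 2
(2, 14, 19, 8) → min 2
(14, 19, 8, 19) → min 8  ≥ 3 ✓
(19, 8, 19, 3) → min 3  ≥ 3 ✓
(8, 19, 3, 1) → min 1
(19, 3, 1, 9) → min 1
(3, 1, 9, 7) → min 1
(1, 9, 7, 2) → min 1
(9, 7, 2, 16) → min 2
(7, 2, 16, 5) → min 2
(2, 16, 5, 2) → min 2
(16, 5, 2, 2) → min 2
(5, 2, 2, 8) → min 2
(2, 2, 8, 16) → min 2
(2, 8, 16, 0) → min 0
(8, 16, 0, 3) → min 0
2 windows satisfy the condition.

2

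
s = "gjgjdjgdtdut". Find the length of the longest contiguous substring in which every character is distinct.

4

add g: [g] len 1
add j: [g, j] len 2
add g (repeat g, move left end past it): [j, g] len 2
add j (repeat j, move left end past it): [g, j] len 2
add d: [g, j, d] len 3
add j (repeat j, move left end past it): [d, j] len 2
add g: [d, j, g] len 3
add d (repeat d, move left end past it): [j, g, d] len 3
add t: [j, g, d, t] len 4
add d (repeat d, move left end past it): [t, d] len 2
add u: [t, d, u] len 3
add t (repeat t, move left end past it): [d, u, t] len 3
Longest all-distinct length: 4.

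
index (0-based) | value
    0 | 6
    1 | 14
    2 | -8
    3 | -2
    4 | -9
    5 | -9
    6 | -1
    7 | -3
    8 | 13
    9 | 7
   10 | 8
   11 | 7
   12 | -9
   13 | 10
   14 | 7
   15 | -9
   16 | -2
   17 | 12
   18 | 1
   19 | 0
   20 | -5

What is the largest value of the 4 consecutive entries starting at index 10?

Elements at indices 10..13: 8, 7, -9, 10
max(8, 7, -9, 10) = 10

10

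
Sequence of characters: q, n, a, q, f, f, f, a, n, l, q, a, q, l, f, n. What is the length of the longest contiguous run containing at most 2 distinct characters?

[q] 1 distinct, len 1
[q, n] 2 distinct, len 2
[n, a] 2 distinct, len 2
[a, q] 2 distinct, len 2
[q, f] 2 distinct, len 2
[q, f, f] 2 distinct, len 3
[q, f, f, f] 2 distinct, len 4
[f, f, f, a] 2 distinct, len 4
[a, n] 2 distinct, len 2
[n, l] 2 distinct, len 2
[l, q] 2 distinct, len 2
[q, a] 2 distinct, len 2
[q, a, q] 2 distinct, len 3
[q, l] 2 distinct, len 2
[l, f] 2 distinct, len 2
[f, n] 2 distinct, len 2
Longest length with ≤2 distinct: 4.

4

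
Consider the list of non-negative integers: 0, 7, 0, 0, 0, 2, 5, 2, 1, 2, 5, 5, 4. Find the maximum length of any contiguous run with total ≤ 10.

[0] sum 0 len 1
[0, 7] sum 7 len 2
[0, 7, 0] sum 7 len 3
[0, 7, 0, 0] sum 7 len 4
[0, 7, 0, 0, 0] sum 7 len 5
[0, 7, 0, 0, 0, 2] sum 9 len 6
[0, 0, 0, 2, 5] sum 7 len 5
[0, 0, 0, 2, 5, 2] sum 9 len 6
[0, 0, 0, 2, 5, 2, 1] sum 10 len 7
[5, 2, 1, 2] sum 10 len 4
[2, 1, 2, 5] sum 10 len 4
[5, 5] sum 10 len 2
[5, 4] sum 9 len 2
Longest length seen: 7.

7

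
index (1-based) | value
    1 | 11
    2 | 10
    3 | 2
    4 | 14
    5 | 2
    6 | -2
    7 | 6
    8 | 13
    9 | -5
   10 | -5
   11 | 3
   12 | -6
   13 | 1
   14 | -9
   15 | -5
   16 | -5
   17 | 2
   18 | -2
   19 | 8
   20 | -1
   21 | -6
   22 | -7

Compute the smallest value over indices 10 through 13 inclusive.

Elements at indices 10..13: -5, 3, -6, 1
min(-5, 3, -6, 1) = -6

-6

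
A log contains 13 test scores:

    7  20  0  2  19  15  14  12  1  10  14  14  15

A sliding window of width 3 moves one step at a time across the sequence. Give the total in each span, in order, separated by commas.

(7, 20, 0) → sum 27
(20, 0, 2) → sum 22
(0, 2, 19) → sum 21
(2, 19, 15) → sum 36
(19, 15, 14) → sum 48
(15, 14, 12) → sum 41
(14, 12, 1) → sum 27
(12, 1, 10) → sum 23
(1, 10, 14) → sum 25
(10, 14, 14) → sum 38
(14, 14, 15) → sum 43

27, 22, 21, 36, 48, 41, 27, 23, 25, 38, 43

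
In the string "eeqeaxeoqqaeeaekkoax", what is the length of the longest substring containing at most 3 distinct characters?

7

Extend right; when distinct count exceeds 3, shrink from the left:
[e] 1 distinct, len 1
[e, e] 1 distinct, len 2
[e, e, q] 2 distinct, len 3
[e, e, q, e] 2 distinct, len 4
[e, e, q, e, a] 3 distinct, len 5
[e, a, x] 3 distinct, len 3
[e, a, x, e] 3 distinct, len 4
[x, e, o] 3 distinct, len 3
[e, o, q] 3 distinct, len 3
[e, o, q, q] 3 distinct, len 4
[o, q, q, a] 3 distinct, len 4
[q, q, a, e] 3 distinct, len 4
[q, q, a, e, e] 3 distinct, len 5
[q, q, a, e, e, a] 3 distinct, len 6
[q, q, a, e, e, a, e] 3 distinct, len 7
[a, e, e, a, e, k] 3 distinct, len 6
[a, e, e, a, e, k, k] 3 distinct, len 7
[e, k, k, o] 3 distinct, len 4
[k, k, o, a] 3 distinct, len 4
[o, a, x] 3 distinct, len 3
Longest length with ≤3 distinct: 7.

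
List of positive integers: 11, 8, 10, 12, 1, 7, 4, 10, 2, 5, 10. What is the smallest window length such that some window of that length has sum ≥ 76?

add 11: running sum 11 < 76
add 8: running sum 19 < 76
add 10: running sum 29 < 76
add 12: running sum 41 < 76
add 1: running sum 42 < 76
add 7: running sum 49 < 76
add 4: running sum 53 < 76
add 10: running sum 63 < 76
add 2: running sum 65 < 76
add 5: running sum 70 < 76
add 10: shortest ending here [11, 8, 10, 12, 1, 7, 4, 10, 2, 5, 10] sum 80, len 11
Shortest qualifying length: 11.

11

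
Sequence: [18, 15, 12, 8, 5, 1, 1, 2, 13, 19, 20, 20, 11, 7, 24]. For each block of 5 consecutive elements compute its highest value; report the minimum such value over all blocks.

Each size-5 window and its max:
(18, 15, 12, 8, 5) → max 18
(15, 12, 8, 5, 1) → max 15
(12, 8, 5, 1, 1) → max 12
(8, 5, 1, 1, 2) → max 8
(5, 1, 1, 2, 13) → max 13
(1, 1, 2, 13, 19) → max 19
(1, 2, 13, 19, 20) → max 20
(2, 13, 19, 20, 20) → max 20
(13, 19, 20, 20, 11) → max 20
(19, 20, 20, 11, 7) → max 20
(20, 20, 11, 7, 24) → max 24
Minimum of these is 8.

8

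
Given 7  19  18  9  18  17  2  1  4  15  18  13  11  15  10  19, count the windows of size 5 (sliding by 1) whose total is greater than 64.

5

7 19 18 9 18 → sum 71  > 64 ✓
19 18 9 18 17 → sum 81  > 64 ✓
18 9 18 17 2 → sum 64
9 18 17 2 1 → sum 47
18 17 2 1 4 → sum 42
17 2 1 4 15 → sum 39
2 1 4 15 18 → sum 40
1 4 15 18 13 → sum 51
4 15 18 13 11 → sum 61
15 18 13 11 15 → sum 72  > 64 ✓
18 13 11 15 10 → sum 67  > 64 ✓
13 11 15 10 19 → sum 68  > 64 ✓
5 windows satisfy the condition.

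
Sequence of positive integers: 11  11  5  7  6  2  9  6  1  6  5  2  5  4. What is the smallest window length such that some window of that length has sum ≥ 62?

10

add 11: running sum 11 < 62
add 11: running sum 22 < 62
add 5: running sum 27 < 62
add 7: running sum 34 < 62
add 6: running sum 40 < 62
add 2: running sum 42 < 62
add 9: running sum 51 < 62
add 6: running sum 57 < 62
add 1: running sum 58 < 62
add 6: shortest ending here [11, 11, 5, 7, 6, 2, 9, 6, 1, 6] sum 64, len 10
add 5: shortest ending here [11, 11, 5, 7, 6, 2, 9, 6, 1, 6, 5] sum 69, len 11
add 2: shortest ending here [11, 11, 5, 7, 6, 2, 9, 6, 1, 6, 5, 2] sum 71, len 12
add 5: shortest ending here [11, 5, 7, 6, 2, 9, 6, 1, 6, 5, 2, 5] sum 65, len 12
add 4: shortest ending here [11, 5, 7, 6, 2, 9, 6, 1, 6, 5, 2, 5, 4] sum 69, len 13
Shortest qualifying length: 10.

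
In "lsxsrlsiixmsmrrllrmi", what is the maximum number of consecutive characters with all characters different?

[l] len 1
[l, s] len 2
[l, s, x] len 3
[x, s] len 2
[x, s, r] len 3
[x, s, r, l] len 4
[r, l, s] len 3
[r, l, s, i] len 4
[i] len 1
[i, x] len 2
[i, x, m] len 3
[i, x, m, s] len 4
[s, m] len 2
[s, m, r] len 3
[r] len 1
[r, l] len 2
[l] len 1
[l, r] len 2
[l, r, m] len 3
[l, r, m, i] len 4
Longest all-distinct length: 4.

4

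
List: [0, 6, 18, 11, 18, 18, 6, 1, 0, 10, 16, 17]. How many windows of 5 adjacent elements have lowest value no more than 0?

5

(0, 6, 18, 11, 18) → min 0  ≤ 0 ✓
(6, 18, 11, 18, 18) → min 6
(18, 11, 18, 18, 6) → min 6
(11, 18, 18, 6, 1) → min 1
(18, 18, 6, 1, 0) → min 0  ≤ 0 ✓
(18, 6, 1, 0, 10) → min 0  ≤ 0 ✓
(6, 1, 0, 10, 16) → min 0  ≤ 0 ✓
(1, 0, 10, 16, 17) → min 0  ≤ 0 ✓
5 windows satisfy the condition.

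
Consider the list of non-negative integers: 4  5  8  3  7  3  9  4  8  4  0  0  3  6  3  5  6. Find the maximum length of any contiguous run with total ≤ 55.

add 4: [4] sum 4, len 1
add 5: [4, 5] sum 9, len 2
add 8: [4, 5, 8] sum 17, len 3
add 3: [4, 5, 8, 3] sum 20, len 4
add 7: [4, 5, 8, 3, 7] sum 27, len 5
add 3: [4, 5, 8, 3, 7, 3] sum 30, len 6
add 9: [4, 5, 8, 3, 7, 3, 9] sum 39, len 7
add 4: [4, 5, 8, 3, 7, 3, 9, 4] sum 43, len 8
add 8: [4, 5, 8, 3, 7, 3, 9, 4, 8] sum 51, len 9
add 4: [4, 5, 8, 3, 7, 3, 9, 4, 8, 4] sum 55, len 10
add 0: [4, 5, 8, 3, 7, 3, 9, 4, 8, 4, 0] sum 55, len 11
add 0: [4, 5, 8, 3, 7, 3, 9, 4, 8, 4, 0, 0] sum 55, len 12
add 3: [5, 8, 3, 7, 3, 9, 4, 8, 4, 0, 0, 3] sum 54, len 12
add 6: [8, 3, 7, 3, 9, 4, 8, 4, 0, 0, 3, 6] sum 55, len 12
add 3: [3, 7, 3, 9, 4, 8, 4, 0, 0, 3, 6, 3] sum 50, len 12
add 5: [3, 7, 3, 9, 4, 8, 4, 0, 0, 3, 6, 3, 5] sum 55, len 13
add 6: [3, 9, 4, 8, 4, 0, 0, 3, 6, 3, 5, 6] sum 51, len 12
Longest length seen: 13.

13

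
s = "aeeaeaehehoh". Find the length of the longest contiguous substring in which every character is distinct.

3

add a: [a] len 1
add e: [a, e] len 2
add e (repeat e, move left end past it): [e] len 1
add a: [e, a] len 2
add e (repeat e, move left end past it): [a, e] len 2
add a (repeat a, move left end past it): [e, a] len 2
add e (repeat e, move left end past it): [a, e] len 2
add h: [a, e, h] len 3
add e (repeat e, move left end past it): [h, e] len 2
add h (repeat h, move left end past it): [e, h] len 2
add o: [e, h, o] len 3
add h (repeat h, move left end past it): [o, h] len 2
Longest all-distinct length: 3.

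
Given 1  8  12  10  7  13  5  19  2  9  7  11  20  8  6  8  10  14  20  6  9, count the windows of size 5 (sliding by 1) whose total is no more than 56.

[1, 8, 12, 10, 7] → sum 38  ≤ 56 ✓
[8, 12, 10, 7, 13] → sum 50  ≤ 56 ✓
[12, 10, 7, 13, 5] → sum 47  ≤ 56 ✓
[10, 7, 13, 5, 19] → sum 54  ≤ 56 ✓
[7, 13, 5, 19, 2] → sum 46  ≤ 56 ✓
[13, 5, 19, 2, 9] → sum 48  ≤ 56 ✓
[5, 19, 2, 9, 7] → sum 42  ≤ 56 ✓
[19, 2, 9, 7, 11] → sum 48  ≤ 56 ✓
[2, 9, 7, 11, 20] → sum 49  ≤ 56 ✓
[9, 7, 11, 20, 8] → sum 55  ≤ 56 ✓
[7, 11, 20, 8, 6] → sum 52  ≤ 56 ✓
[11, 20, 8, 6, 8] → sum 53  ≤ 56 ✓
[20, 8, 6, 8, 10] → sum 52  ≤ 56 ✓
[8, 6, 8, 10, 14] → sum 46  ≤ 56 ✓
[6, 8, 10, 14, 20] → sum 58
[8, 10, 14, 20, 6] → sum 58
[10, 14, 20, 6, 9] → sum 59
14 windows satisfy the condition.

14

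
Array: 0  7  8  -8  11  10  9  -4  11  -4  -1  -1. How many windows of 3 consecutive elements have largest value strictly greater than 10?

0 7 8 → max 8
7 8 -8 → max 8
8 -8 11 → max 11  > 10 ✓
-8 11 10 → max 11  > 10 ✓
11 10 9 → max 11  > 10 ✓
10 9 -4 → max 10
9 -4 11 → max 11  > 10 ✓
-4 11 -4 → max 11  > 10 ✓
11 -4 -1 → max 11  > 10 ✓
-4 -1 -1 → max -1
6 windows satisfy the condition.

6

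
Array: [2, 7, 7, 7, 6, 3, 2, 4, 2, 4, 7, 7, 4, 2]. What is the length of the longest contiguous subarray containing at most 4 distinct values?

add 2: window [2] (1 distinct), len 1
add 7: window [2, 7] (2 distinct), len 2
add 7: window [2, 7, 7] (2 distinct), len 3
add 7: window [2, 7, 7, 7] (2 distinct), len 4
add 6: window [2, 7, 7, 7, 6] (3 distinct), len 5
add 3: window [2, 7, 7, 7, 6, 3] (4 distinct), len 6
add 2: window [2, 7, 7, 7, 6, 3, 2] (4 distinct), len 7
add 4: window [6, 3, 2, 4] (4 distinct), len 4
add 2: window [6, 3, 2, 4, 2] (4 distinct), len 5
add 4: window [6, 3, 2, 4, 2, 4] (4 distinct), len 6
add 7: window [3, 2, 4, 2, 4, 7] (4 distinct), len 6
add 7: window [3, 2, 4, 2, 4, 7, 7] (4 distinct), len 7
add 4: window [3, 2, 4, 2, 4, 7, 7, 4] (4 distinct), len 8
add 2: window [3, 2, 4, 2, 4, 7, 7, 4, 2] (4 distinct), len 9
Longest length with ≤4 distinct: 9.

9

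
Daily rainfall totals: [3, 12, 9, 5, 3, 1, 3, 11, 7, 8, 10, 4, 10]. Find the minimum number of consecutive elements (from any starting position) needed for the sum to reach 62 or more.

10

add 3: running sum 3 < 62
add 12: running sum 15 < 62
add 9: running sum 24 < 62
add 5: running sum 29 < 62
add 3: running sum 32 < 62
add 1: running sum 33 < 62
add 3: running sum 36 < 62
add 11: running sum 47 < 62
add 7: running sum 54 < 62
add 8: shortest ending here [3, 12, 9, 5, 3, 1, 3, 11, 7, 8] sum 62, len 10
add 10: shortest ending here [12, 9, 5, 3, 1, 3, 11, 7, 8, 10] sum 69, len 10
add 4: shortest ending here [12, 9, 5, 3, 1, 3, 11, 7, 8, 10, 4] sum 73, len 11
add 10: shortest ending here [5, 3, 1, 3, 11, 7, 8, 10, 4, 10] sum 62, len 10
Shortest qualifying length: 10.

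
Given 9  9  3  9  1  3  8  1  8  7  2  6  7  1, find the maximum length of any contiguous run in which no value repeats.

5

[9] len 1
[9] len 1
[9, 3] len 2
[3, 9] len 2
[3, 9, 1] len 3
[9, 1, 3] len 3
[9, 1, 3, 8] len 4
[3, 8, 1] len 3
[1, 8] len 2
[1, 8, 7] len 3
[1, 8, 7, 2] len 4
[1, 8, 7, 2, 6] len 5
[2, 6, 7] len 3
[2, 6, 7, 1] len 4
Longest all-distinct length: 5.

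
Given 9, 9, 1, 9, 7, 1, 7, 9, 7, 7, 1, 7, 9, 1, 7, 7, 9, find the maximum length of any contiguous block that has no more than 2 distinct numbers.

Extend right; when distinct count exceeds 2, shrink from the left:
add 9: window [9] (1 distinct), len 1
add 9: window [9, 9] (1 distinct), len 2
add 1: window [9, 9, 1] (2 distinct), len 3
add 9: window [9, 9, 1, 9] (2 distinct), len 4
add 7: window [9, 7] (2 distinct), len 2
add 1: window [7, 1] (2 distinct), len 2
add 7: window [7, 1, 7] (2 distinct), len 3
add 9: window [7, 9] (2 distinct), len 2
add 7: window [7, 9, 7] (2 distinct), len 3
add 7: window [7, 9, 7, 7] (2 distinct), len 4
add 1: window [7, 7, 1] (2 distinct), len 3
add 7: window [7, 7, 1, 7] (2 distinct), len 4
add 9: window [7, 9] (2 distinct), len 2
add 1: window [9, 1] (2 distinct), len 2
add 7: window [1, 7] (2 distinct), len 2
add 7: window [1, 7, 7] (2 distinct), len 3
add 9: window [7, 7, 9] (2 distinct), len 3
Longest length with ≤2 distinct: 4.

4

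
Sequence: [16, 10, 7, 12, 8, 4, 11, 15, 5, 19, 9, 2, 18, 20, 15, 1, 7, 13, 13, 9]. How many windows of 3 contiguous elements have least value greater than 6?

16 10 7 → min 7  > 6 ✓
10 7 12 → min 7  > 6 ✓
7 12 8 → min 7  > 6 ✓
12 8 4 → min 4
8 4 11 → min 4
4 11 15 → min 4
11 15 5 → min 5
15 5 19 → min 5
5 19 9 → min 5
19 9 2 → min 2
9 2 18 → min 2
2 18 20 → min 2
18 20 15 → min 15  > 6 ✓
20 15 1 → min 1
15 1 7 → min 1
1 7 13 → min 1
7 13 13 → min 7  > 6 ✓
13 13 9 → min 9  > 6 ✓
6 windows satisfy the condition.

6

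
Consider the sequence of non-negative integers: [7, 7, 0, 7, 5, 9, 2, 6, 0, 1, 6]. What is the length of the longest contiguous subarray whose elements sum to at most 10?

4

[7] sum 7 len 1
[7] sum 7 len 1
[7, 0] sum 7 len 2
[0, 7] sum 7 len 2
[5] sum 5 len 1
[9] sum 9 len 1
[2] sum 2 len 1
[2, 6] sum 8 len 2
[2, 6, 0] sum 8 len 3
[2, 6, 0, 1] sum 9 len 4
[0, 1, 6] sum 7 len 3
Longest length seen: 4.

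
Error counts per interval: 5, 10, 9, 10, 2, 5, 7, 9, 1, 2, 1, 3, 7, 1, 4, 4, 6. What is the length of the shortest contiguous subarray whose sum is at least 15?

2

Extend right; whenever the sum reaches 15, record the length and shrink from the left:
add 5: running sum 5 < 15
add 10: shortest ending here [5, 10] sum 15, len 2
add 9: shortest ending here [10, 9] sum 19, len 2
add 10: shortest ending here [9, 10] sum 19, len 2
add 2: shortest ending here [9, 10, 2] sum 21, len 3
add 5: shortest ending here [10, 2, 5] sum 17, len 3
add 7: shortest ending here [10, 2, 5, 7] sum 24, len 4
add 9: shortest ending here [7, 9] sum 16, len 2
add 1: shortest ending here [7, 9, 1] sum 17, len 3
add 2: shortest ending here [7, 9, 1, 2] sum 19, len 4
add 1: shortest ending here [7, 9, 1, 2, 1] sum 20, len 5
add 3: shortest ending here [9, 1, 2, 1, 3] sum 16, len 5
add 7: shortest ending here [9, 1, 2, 1, 3, 7] sum 23, len 6
add 1: shortest ending here [1, 2, 1, 3, 7, 1] sum 15, len 6
add 4: shortest ending here [3, 7, 1, 4] sum 15, len 4
add 4: shortest ending here [7, 1, 4, 4] sum 16, len 4
add 6: shortest ending here [1, 4, 4, 6] sum 15, len 4
Shortest qualifying length: 2.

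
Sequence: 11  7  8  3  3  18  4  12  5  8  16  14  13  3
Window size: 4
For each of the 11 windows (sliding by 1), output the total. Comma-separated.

[11, 7, 8, 3] → sum 29
[7, 8, 3, 3] → sum 21
[8, 3, 3, 18] → sum 32
[3, 3, 18, 4] → sum 28
[3, 18, 4, 12] → sum 37
[18, 4, 12, 5] → sum 39
[4, 12, 5, 8] → sum 29
[12, 5, 8, 16] → sum 41
[5, 8, 16, 14] → sum 43
[8, 16, 14, 13] → sum 51
[16, 14, 13, 3] → sum 46

29, 21, 32, 28, 37, 39, 29, 41, 43, 51, 46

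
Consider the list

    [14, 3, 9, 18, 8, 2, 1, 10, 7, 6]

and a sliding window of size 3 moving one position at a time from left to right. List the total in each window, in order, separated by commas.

(14, 3, 9) → sum 26
(3, 9, 18) → sum 30
(9, 18, 8) → sum 35
(18, 8, 2) → sum 28
(8, 2, 1) → sum 11
(2, 1, 10) → sum 13
(1, 10, 7) → sum 18
(10, 7, 6) → sum 23

26, 30, 35, 28, 11, 13, 18, 23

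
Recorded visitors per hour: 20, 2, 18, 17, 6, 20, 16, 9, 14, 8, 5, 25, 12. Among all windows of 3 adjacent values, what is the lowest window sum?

27

20 2 18 → sum 40
2 18 17 → sum 37
18 17 6 → sum 41
17 6 20 → sum 43
6 20 16 → sum 42
20 16 9 → sum 45
16 9 14 → sum 39
9 14 8 → sum 31
14 8 5 → sum 27
8 5 25 → sum 38
5 25 12 → sum 42
Lowest of these is 27.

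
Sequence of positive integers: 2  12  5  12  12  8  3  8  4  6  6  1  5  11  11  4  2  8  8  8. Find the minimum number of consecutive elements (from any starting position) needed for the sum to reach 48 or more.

Extend right; whenever the sum reaches 48, record the length and shrink from the left:
add 2: running sum 2 < 48
add 12: running sum 14 < 48
add 5: running sum 19 < 48
add 12: running sum 31 < 48
add 12: running sum 43 < 48
add 8: shortest ending here [12, 5, 12, 12, 8] sum 49, len 5
add 3: shortest ending here [12, 5, 12, 12, 8, 3] sum 52, len 6
add 8: shortest ending here [5, 12, 12, 8, 3, 8] sum 48, len 6
add 4: shortest ending here [5, 12, 12, 8, 3, 8, 4] sum 52, len 7
add 6: shortest ending here [12, 12, 8, 3, 8, 4, 6] sum 53, len 7
add 6: shortest ending here [12, 12, 8, 3, 8, 4, 6, 6] sum 59, len 8
add 1: shortest ending here [12, 8, 3, 8, 4, 6, 6, 1] sum 48, len 8
add 5: shortest ending here [12, 8, 3, 8, 4, 6, 6, 1, 5] sum 53, len 9
add 11: shortest ending here [8, 3, 8, 4, 6, 6, 1, 5, 11] sum 52, len 9
add 11: shortest ending here [8, 4, 6, 6, 1, 5, 11, 11] sum 52, len 8
add 4: shortest ending here [4, 6, 6, 1, 5, 11, 11, 4] sum 48, len 8
add 2: shortest ending here [4, 6, 6, 1, 5, 11, 11, 4, 2] sum 50, len 9
add 8: shortest ending here [6, 1, 5, 11, 11, 4, 2, 8] sum 48, len 8
add 8: shortest ending here [5, 11, 11, 4, 2, 8, 8] sum 49, len 7
add 8: shortest ending here [11, 11, 4, 2, 8, 8, 8] sum 52, len 7
Shortest qualifying length: 5.

5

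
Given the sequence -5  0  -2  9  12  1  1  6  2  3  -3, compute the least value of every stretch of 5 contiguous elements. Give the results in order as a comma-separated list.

[-5, 0, -2, 9, 12] → min -5
[0, -2, 9, 12, 1] → min -2
[-2, 9, 12, 1, 1] → min -2
[9, 12, 1, 1, 6] → min 1
[12, 1, 1, 6, 2] → min 1
[1, 1, 6, 2, 3] → min 1
[1, 6, 2, 3, -3] → min -3

-5, -2, -2, 1, 1, 1, -3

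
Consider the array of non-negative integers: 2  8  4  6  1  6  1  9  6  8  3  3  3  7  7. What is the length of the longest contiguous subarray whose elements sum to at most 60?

13

add 2: [2] sum 2, len 1
add 8: [2, 8] sum 10, len 2
add 4: [2, 8, 4] sum 14, len 3
add 6: [2, 8, 4, 6] sum 20, len 4
add 1: [2, 8, 4, 6, 1] sum 21, len 5
add 6: [2, 8, 4, 6, 1, 6] sum 27, len 6
add 1: [2, 8, 4, 6, 1, 6, 1] sum 28, len 7
add 9: [2, 8, 4, 6, 1, 6, 1, 9] sum 37, len 8
add 6: [2, 8, 4, 6, 1, 6, 1, 9, 6] sum 43, len 9
add 8: [2, 8, 4, 6, 1, 6, 1, 9, 6, 8] sum 51, len 10
add 3: [2, 8, 4, 6, 1, 6, 1, 9, 6, 8, 3] sum 54, len 11
add 3: [2, 8, 4, 6, 1, 6, 1, 9, 6, 8, 3, 3] sum 57, len 12
add 3: [2, 8, 4, 6, 1, 6, 1, 9, 6, 8, 3, 3, 3] sum 60, len 13
add 7: [4, 6, 1, 6, 1, 9, 6, 8, 3, 3, 3, 7] sum 57, len 12
add 7: [6, 1, 6, 1, 9, 6, 8, 3, 3, 3, 7, 7] sum 60, len 12
Longest length seen: 13.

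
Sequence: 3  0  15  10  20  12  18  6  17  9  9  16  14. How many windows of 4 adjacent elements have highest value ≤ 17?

4

(3, 0, 15, 10) → max 15  ≤ 17 ✓
(0, 15, 10, 20) → max 20
(15, 10, 20, 12) → max 20
(10, 20, 12, 18) → max 20
(20, 12, 18, 6) → max 20
(12, 18, 6, 17) → max 18
(18, 6, 17, 9) → max 18
(6, 17, 9, 9) → max 17  ≤ 17 ✓
(17, 9, 9, 16) → max 17  ≤ 17 ✓
(9, 9, 16, 14) → max 16  ≤ 17 ✓
4 windows satisfy the condition.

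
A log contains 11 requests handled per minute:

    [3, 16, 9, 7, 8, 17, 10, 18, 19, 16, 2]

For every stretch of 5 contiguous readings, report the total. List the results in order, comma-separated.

43, 57, 51, 60, 72, 80, 65

3 16 9 7 8 → sum 43
16 9 7 8 17 → sum 57
9 7 8 17 10 → sum 51
7 8 17 10 18 → sum 60
8 17 10 18 19 → sum 72
17 10 18 19 16 → sum 80
10 18 19 16 2 → sum 65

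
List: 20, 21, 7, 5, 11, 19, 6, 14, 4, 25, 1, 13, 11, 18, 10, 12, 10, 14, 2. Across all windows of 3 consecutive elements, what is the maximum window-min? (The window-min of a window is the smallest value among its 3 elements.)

20 21 7 → min 7
21 7 5 → min 5
7 5 11 → min 5
5 11 19 → min 5
11 19 6 → min 6
19 6 14 → min 6
6 14 4 → min 4
14 4 25 → min 4
4 25 1 → min 1
25 1 13 → min 1
1 13 11 → min 1
13 11 18 → min 11
11 18 10 → min 10
18 10 12 → min 10
10 12 10 → min 10
12 10 14 → min 10
10 14 2 → min 2
Maximum of these is 11.

11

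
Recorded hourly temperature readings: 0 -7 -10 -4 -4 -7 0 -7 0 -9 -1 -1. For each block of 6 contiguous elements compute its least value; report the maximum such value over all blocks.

-7

Window mins for each of the 7 positions:
[0, -7, -10, -4, -4, -7] → min -10
[-7, -10, -4, -4, -7, 0] → min -10
[-10, -4, -4, -7, 0, -7] → min -10
[-4, -4, -7, 0, -7, 0] → min -7
[-4, -7, 0, -7, 0, -9] → min -9
[-7, 0, -7, 0, -9, -1] → min -9
[0, -7, 0, -9, -1, -1] → min -9
Maximum of these is -7.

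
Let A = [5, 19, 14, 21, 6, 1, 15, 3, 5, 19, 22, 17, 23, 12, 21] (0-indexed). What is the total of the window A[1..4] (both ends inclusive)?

Elements at indices 1..4: 19, 14, 21, 6
sum(19, 14, 21, 6) = 60

60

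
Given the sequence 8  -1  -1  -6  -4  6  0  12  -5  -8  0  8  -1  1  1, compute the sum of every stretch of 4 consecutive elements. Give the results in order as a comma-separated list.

(8, -1, -1, -6) → sum 0
(-1, -1, -6, -4) → sum -12
(-1, -6, -4, 6) → sum -5
(-6, -4, 6, 0) → sum -4
(-4, 6, 0, 12) → sum 14
(6, 0, 12, -5) → sum 13
(0, 12, -5, -8) → sum -1
(12, -5, -8, 0) → sum -1
(-5, -8, 0, 8) → sum -5
(-8, 0, 8, -1) → sum -1
(0, 8, -1, 1) → sum 8
(8, -1, 1, 1) → sum 9

0, -12, -5, -4, 14, 13, -1, -1, -5, -1, 8, 9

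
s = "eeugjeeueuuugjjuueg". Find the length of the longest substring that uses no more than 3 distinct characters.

Extend right; when distinct count exceeds 3, shrink from the left:
add e: window [e] (1 distinct), len 1
add e: window [e, e] (1 distinct), len 2
add u: window [e, e, u] (2 distinct), len 3
add g: window [e, e, u, g] (3 distinct), len 4
add j: window [u, g, j] (3 distinct), len 3
add e: window [g, j, e] (3 distinct), len 3
add e: window [g, j, e, e] (3 distinct), len 4
add u: window [j, e, e, u] (3 distinct), len 4
add e: window [j, e, e, u, e] (3 distinct), len 5
add u: window [j, e, e, u, e, u] (3 distinct), len 6
add u: window [j, e, e, u, e, u, u] (3 distinct), len 7
add u: window [j, e, e, u, e, u, u, u] (3 distinct), len 8
add g: window [e, e, u, e, u, u, u, g] (3 distinct), len 8
add j: window [u, u, u, g, j] (3 distinct), len 5
add j: window [u, u, u, g, j, j] (3 distinct), len 6
add u: window [u, u, u, g, j, j, u] (3 distinct), len 7
add u: window [u, u, u, g, j, j, u, u] (3 distinct), len 8
add e: window [j, j, u, u, e] (3 distinct), len 5
add g: window [u, u, e, g] (3 distinct), len 4
Longest length with ≤3 distinct: 8.

8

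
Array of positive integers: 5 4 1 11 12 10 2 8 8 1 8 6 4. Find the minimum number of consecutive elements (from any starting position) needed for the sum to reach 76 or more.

add 5: running sum 5 < 76
add 4: running sum 9 < 76
add 1: running sum 10 < 76
add 11: running sum 21 < 76
add 12: running sum 33 < 76
add 10: running sum 43 < 76
add 2: running sum 45 < 76
add 8: running sum 53 < 76
add 8: running sum 61 < 76
add 1: running sum 62 < 76
add 8: running sum 70 < 76
add 6: shortest ending here [5, 4, 1, 11, 12, 10, 2, 8, 8, 1, 8, 6] sum 76, len 12
add 4: shortest ending here [5, 4, 1, 11, 12, 10, 2, 8, 8, 1, 8, 6, 4] sum 80, len 13
Shortest qualifying length: 12.

12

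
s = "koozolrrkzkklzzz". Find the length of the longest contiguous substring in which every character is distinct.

4

add k: [k] len 1
add o: [k, o] len 2
add o (repeat o, move left end past it): [o] len 1
add z: [o, z] len 2
add o (repeat o, move left end past it): [z, o] len 2
add l: [z, o, l] len 3
add r: [z, o, l, r] len 4
add r (repeat r, move left end past it): [r] len 1
add k: [r, k] len 2
add z: [r, k, z] len 3
add k (repeat k, move left end past it): [z, k] len 2
add k (repeat k, move left end past it): [k] len 1
add l: [k, l] len 2
add z: [k, l, z] len 3
add z (repeat z, move left end past it): [z] len 1
add z (repeat z, move left end past it): [z] len 1
Longest all-distinct length: 4.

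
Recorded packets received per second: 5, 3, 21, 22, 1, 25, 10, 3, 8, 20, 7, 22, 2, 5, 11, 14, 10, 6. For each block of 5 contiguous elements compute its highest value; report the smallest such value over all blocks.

[5, 3, 21, 22, 1] → max 22
[3, 21, 22, 1, 25] → max 25
[21, 22, 1, 25, 10] → max 25
[22, 1, 25, 10, 3] → max 25
[1, 25, 10, 3, 8] → max 25
[25, 10, 3, 8, 20] → max 25
[10, 3, 8, 20, 7] → max 20
[3, 8, 20, 7, 22] → max 22
[8, 20, 7, 22, 2] → max 22
[20, 7, 22, 2, 5] → max 22
[7, 22, 2, 5, 11] → max 22
[22, 2, 5, 11, 14] → max 22
[2, 5, 11, 14, 10] → max 14
[5, 11, 14, 10, 6] → max 14
Smallest of these is 14.

14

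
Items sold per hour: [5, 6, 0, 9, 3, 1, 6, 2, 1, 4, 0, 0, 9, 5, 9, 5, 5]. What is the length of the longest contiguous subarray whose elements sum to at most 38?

→ 5: sum 5, len 1
→ 6: sum 11, len 2
→ 0: sum 11, len 3
→ 9: sum 20, len 4
→ 3: sum 23, len 5
→ 1: sum 24, len 6
→ 6: sum 30, len 7
→ 2: sum 32, len 8
→ 1: sum 33, len 9
→ 4: sum 37, len 10
→ 0: sum 37, len 11
→ 0: sum 37, len 12
→ 9 (dropped 5, 6): sum 35, len 11
→ 5 (dropped 0, 9): sum 31, len 10
→ 9 (dropped 3): sum 37, len 10
→ 5 (dropped 1, 6): sum 35, len 9
→ 5 (dropped 2): sum 38, len 9
Longest length seen: 12.

12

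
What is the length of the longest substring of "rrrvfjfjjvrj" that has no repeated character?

4

[r] len 1
[r] len 1
[r] len 1
[r, v] len 2
[r, v, f] len 3
[r, v, f, j] len 4
[j, f] len 2
[f, j] len 2
[j] len 1
[j, v] len 2
[j, v, r] len 3
[v, r, j] len 3
Longest all-distinct length: 4.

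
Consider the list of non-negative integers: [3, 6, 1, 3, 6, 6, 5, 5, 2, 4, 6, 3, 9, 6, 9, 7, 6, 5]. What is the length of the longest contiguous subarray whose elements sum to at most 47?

11

Extend to the right; shrink from the left whenever the sum exceeds 47:
add 3: [3] sum 3, len 1
add 6: [3, 6] sum 9, len 2
add 1: [3, 6, 1] sum 10, len 3
add 3: [3, 6, 1, 3] sum 13, len 4
add 6: [3, 6, 1, 3, 6] sum 19, len 5
add 6: [3, 6, 1, 3, 6, 6] sum 25, len 6
add 5: [3, 6, 1, 3, 6, 6, 5] sum 30, len 7
add 5: [3, 6, 1, 3, 6, 6, 5, 5] sum 35, len 8
add 2: [3, 6, 1, 3, 6, 6, 5, 5, 2] sum 37, len 9
add 4: [3, 6, 1, 3, 6, 6, 5, 5, 2, 4] sum 41, len 10
add 6: [3, 6, 1, 3, 6, 6, 5, 5, 2, 4, 6] sum 47, len 11
add 3: [6, 1, 3, 6, 6, 5, 5, 2, 4, 6, 3] sum 47, len 11
add 9: [6, 6, 5, 5, 2, 4, 6, 3, 9] sum 46, len 9
add 6: [6, 5, 5, 2, 4, 6, 3, 9, 6] sum 46, len 9
add 9: [5, 2, 4, 6, 3, 9, 6, 9] sum 44, len 8
add 7: [2, 4, 6, 3, 9, 6, 9, 7] sum 46, len 8
add 6: [6, 3, 9, 6, 9, 7, 6] sum 46, len 7
add 5: [3, 9, 6, 9, 7, 6, 5] sum 45, len 7
Longest length seen: 11.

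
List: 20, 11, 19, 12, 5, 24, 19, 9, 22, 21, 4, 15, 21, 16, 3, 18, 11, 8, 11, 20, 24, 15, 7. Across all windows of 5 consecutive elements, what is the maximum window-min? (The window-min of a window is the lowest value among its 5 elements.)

(20, 11, 19, 12, 5) → min 5
(11, 19, 12, 5, 24) → min 5
(19, 12, 5, 24, 19) → min 5
(12, 5, 24, 19, 9) → min 5
(5, 24, 19, 9, 22) → min 5
(24, 19, 9, 22, 21) → min 9
(19, 9, 22, 21, 4) → min 4
(9, 22, 21, 4, 15) → min 4
(22, 21, 4, 15, 21) → min 4
(21, 4, 15, 21, 16) → min 4
(4, 15, 21, 16, 3) → min 3
(15, 21, 16, 3, 18) → min 3
(21, 16, 3, 18, 11) → min 3
(16, 3, 18, 11, 8) → min 3
(3, 18, 11, 8, 11) → min 3
(18, 11, 8, 11, 20) → min 8
(11, 8, 11, 20, 24) → min 8
(8, 11, 20, 24, 15) → min 8
(11, 20, 24, 15, 7) → min 7
Maximum of these is 9.

9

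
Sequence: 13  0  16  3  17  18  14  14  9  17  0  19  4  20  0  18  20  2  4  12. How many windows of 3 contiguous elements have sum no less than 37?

9

[13, 0, 16] → sum 29
[0, 16, 3] → sum 19
[16, 3, 17] → sum 36
[3, 17, 18] → sum 38  ≥ 37 ✓
[17, 18, 14] → sum 49  ≥ 37 ✓
[18, 14, 14] → sum 46  ≥ 37 ✓
[14, 14, 9] → sum 37  ≥ 37 ✓
[14, 9, 17] → sum 40  ≥ 37 ✓
[9, 17, 0] → sum 26
[17, 0, 19] → sum 36
[0, 19, 4] → sum 23
[19, 4, 20] → sum 43  ≥ 37 ✓
[4, 20, 0] → sum 24
[20, 0, 18] → sum 38  ≥ 37 ✓
[0, 18, 20] → sum 38  ≥ 37 ✓
[18, 20, 2] → sum 40  ≥ 37 ✓
[20, 2, 4] → sum 26
[2, 4, 12] → sum 18
9 windows satisfy the condition.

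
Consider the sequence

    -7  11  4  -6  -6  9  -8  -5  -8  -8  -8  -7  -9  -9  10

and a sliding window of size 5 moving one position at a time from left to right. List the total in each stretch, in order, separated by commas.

-4, 12, -7, -16, -18, -20, -37, -36, -40, -41, -23

-7 11 4 -6 -6 → sum -4
11 4 -6 -6 9 → sum 12
4 -6 -6 9 -8 → sum -7
-6 -6 9 -8 -5 → sum -16
-6 9 -8 -5 -8 → sum -18
9 -8 -5 -8 -8 → sum -20
-8 -5 -8 -8 -8 → sum -37
-5 -8 -8 -8 -7 → sum -36
-8 -8 -8 -7 -9 → sum -40
-8 -8 -7 -9 -9 → sum -41
-8 -7 -9 -9 10 → sum -23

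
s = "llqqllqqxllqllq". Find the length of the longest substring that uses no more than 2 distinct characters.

Extend right; when distinct count exceeds 2, shrink from the left:
[l] 1 distinct, len 1
[l, l] 1 distinct, len 2
[l, l, q] 2 distinct, len 3
[l, l, q, q] 2 distinct, len 4
[l, l, q, q, l] 2 distinct, len 5
[l, l, q, q, l, l] 2 distinct, len 6
[l, l, q, q, l, l, q] 2 distinct, len 7
[l, l, q, q, l, l, q, q] 2 distinct, len 8
[q, q, x] 2 distinct, len 3
[x, l] 2 distinct, len 2
[x, l, l] 2 distinct, len 3
[l, l, q] 2 distinct, len 3
[l, l, q, l] 2 distinct, len 4
[l, l, q, l, l] 2 distinct, len 5
[l, l, q, l, l, q] 2 distinct, len 6
Longest length with ≤2 distinct: 8.

8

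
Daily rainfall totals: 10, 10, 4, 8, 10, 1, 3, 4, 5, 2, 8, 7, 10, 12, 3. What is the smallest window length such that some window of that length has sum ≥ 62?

add 10: running sum 10 < 62
add 10: running sum 20 < 62
add 4: running sum 24 < 62
add 8: running sum 32 < 62
add 10: running sum 42 < 62
add 1: running sum 43 < 62
add 3: running sum 46 < 62
add 4: running sum 50 < 62
add 5: running sum 55 < 62
add 2: running sum 57 < 62
end 10: [10, 10, 4, 8, 10, 1, 3, 4, 5, 2, 8] sum 65, len 11
end 11: [10, 4, 8, 10, 1, 3, 4, 5, 2, 8, 7] sum 62, len 11
end 12: [4, 8, 10, 1, 3, 4, 5, 2, 8, 7, 10] sum 62, len 11
end 13: [10, 1, 3, 4, 5, 2, 8, 7, 10, 12] sum 62, len 10
end 14: [10, 1, 3, 4, 5, 2, 8, 7, 10, 12, 3] sum 65, len 11
Shortest qualifying length: 10.

10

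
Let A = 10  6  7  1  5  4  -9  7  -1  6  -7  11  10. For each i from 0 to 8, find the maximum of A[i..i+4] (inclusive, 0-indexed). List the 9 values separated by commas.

(10, 6, 7, 1, 5) → max 10
(6, 7, 1, 5, 4) → max 7
(7, 1, 5, 4, -9) → max 7
(1, 5, 4, -9, 7) → max 7
(5, 4, -9, 7, -1) → max 7
(4, -9, 7, -1, 6) → max 7
(-9, 7, -1, 6, -7) → max 7
(7, -1, 6, -7, 11) → max 11
(-1, 6, -7, 11, 10) → max 11

10, 7, 7, 7, 7, 7, 7, 11, 11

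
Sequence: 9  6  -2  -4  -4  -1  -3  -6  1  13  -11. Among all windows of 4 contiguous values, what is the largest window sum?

9

Each size-4 window and its sum:
9 6 -2 -4 → sum 9
6 -2 -4 -4 → sum -4
-2 -4 -4 -1 → sum -11
-4 -4 -1 -3 → sum -12
-4 -1 -3 -6 → sum -14
-1 -3 -6 1 → sum -9
-3 -6 1 13 → sum 5
-6 1 13 -11 → sum -3
Largest of these is 9.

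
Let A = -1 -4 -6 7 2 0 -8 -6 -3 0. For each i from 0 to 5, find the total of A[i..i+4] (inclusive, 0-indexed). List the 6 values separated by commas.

-2, -1, -5, -5, -15, -17

Sliding a size-5 window across the 10 values:
-1 -4 -6 7 2 → sum -2
-4 -6 7 2 0 → sum -1
-6 7 2 0 -8 → sum -5
7 2 0 -8 -6 → sum -5
2 0 -8 -6 -3 → sum -15
0 -8 -6 -3 0 → sum -17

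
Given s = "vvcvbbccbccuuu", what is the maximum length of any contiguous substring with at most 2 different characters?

7

[v] 1 distinct, len 1
[v, v] 1 distinct, len 2
[v, v, c] 2 distinct, len 3
[v, v, c, v] 2 distinct, len 4
[v, b] 2 distinct, len 2
[v, b, b] 2 distinct, len 3
[b, b, c] 2 distinct, len 3
[b, b, c, c] 2 distinct, len 4
[b, b, c, c, b] 2 distinct, len 5
[b, b, c, c, b, c] 2 distinct, len 6
[b, b, c, c, b, c, c] 2 distinct, len 7
[c, c, u] 2 distinct, len 3
[c, c, u, u] 2 distinct, len 4
[c, c, u, u, u] 2 distinct, len 5
Longest length with ≤2 distinct: 7.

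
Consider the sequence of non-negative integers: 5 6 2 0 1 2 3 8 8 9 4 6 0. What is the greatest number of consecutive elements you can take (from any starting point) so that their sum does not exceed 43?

Extend to the right; shrink from the left whenever the sum exceeds 43:
add 5: [5] sum 5, len 1
add 6: [5, 6] sum 11, len 2
add 2: [5, 6, 2] sum 13, len 3
add 0: [5, 6, 2, 0] sum 13, len 4
add 1: [5, 6, 2, 0, 1] sum 14, len 5
add 2: [5, 6, 2, 0, 1, 2] sum 16, len 6
add 3: [5, 6, 2, 0, 1, 2, 3] sum 19, len 7
add 8: [5, 6, 2, 0, 1, 2, 3, 8] sum 27, len 8
add 8: [5, 6, 2, 0, 1, 2, 3, 8, 8] sum 35, len 9
add 9: [6, 2, 0, 1, 2, 3, 8, 8, 9] sum 39, len 9
add 4: [6, 2, 0, 1, 2, 3, 8, 8, 9, 4] sum 43, len 10
add 6: [2, 0, 1, 2, 3, 8, 8, 9, 4, 6] sum 43, len 10
add 0: [2, 0, 1, 2, 3, 8, 8, 9, 4, 6, 0] sum 43, len 11
Longest length seen: 11.

11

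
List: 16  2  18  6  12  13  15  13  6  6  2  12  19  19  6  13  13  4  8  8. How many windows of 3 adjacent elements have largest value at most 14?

8

16 2 18 → max 18
2 18 6 → max 18
18 6 12 → max 18
6 12 13 → max 13  ≤ 14 ✓
12 13 15 → max 15
13 15 13 → max 15
15 13 6 → max 15
13 6 6 → max 13  ≤ 14 ✓
6 6 2 → max 6  ≤ 14 ✓
6 2 12 → max 12  ≤ 14 ✓
2 12 19 → max 19
12 19 19 → max 19
19 19 6 → max 19
19 6 13 → max 19
6 13 13 → max 13  ≤ 14 ✓
13 13 4 → max 13  ≤ 14 ✓
13 4 8 → max 13  ≤ 14 ✓
4 8 8 → max 8  ≤ 14 ✓
8 windows satisfy the condition.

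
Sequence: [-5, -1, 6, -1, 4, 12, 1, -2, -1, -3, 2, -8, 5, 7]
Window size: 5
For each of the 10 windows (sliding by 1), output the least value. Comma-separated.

-5, -1, -1, -2, -2, -3, -3, -8, -8, -8

(-5, -1, 6, -1, 4) → min -5
(-1, 6, -1, 4, 12) → min -1
(6, -1, 4, 12, 1) → min -1
(-1, 4, 12, 1, -2) → min -2
(4, 12, 1, -2, -1) → min -2
(12, 1, -2, -1, -3) → min -3
(1, -2, -1, -3, 2) → min -3
(-2, -1, -3, 2, -8) → min -8
(-1, -3, 2, -8, 5) → min -8
(-3, 2, -8, 5, 7) → min -8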